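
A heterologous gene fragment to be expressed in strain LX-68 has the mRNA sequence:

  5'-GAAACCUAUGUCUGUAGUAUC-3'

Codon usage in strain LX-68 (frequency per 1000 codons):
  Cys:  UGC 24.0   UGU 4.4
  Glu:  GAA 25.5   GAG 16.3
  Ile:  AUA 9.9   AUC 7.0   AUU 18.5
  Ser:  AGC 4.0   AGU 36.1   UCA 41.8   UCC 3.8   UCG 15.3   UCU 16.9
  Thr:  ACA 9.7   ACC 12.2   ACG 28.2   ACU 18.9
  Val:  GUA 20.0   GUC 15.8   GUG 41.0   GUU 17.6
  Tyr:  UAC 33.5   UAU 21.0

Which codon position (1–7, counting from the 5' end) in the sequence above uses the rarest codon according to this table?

Codon 1 GAA (Glu): 25.5 per 1000.
Codon 2 ACC (Thr): 12.2 per 1000.
Codon 3 UAU (Tyr): 21.0 per 1000.
Codon 4 GUC (Val): 15.8 per 1000.
Codon 5 UGU (Cys): 4.4 per 1000.
Codon 6 AGU (Ser): 36.1 per 1000.
Codon 7 AUC (Ile): 7.0 per 1000.
Lowest frequency is 4.4 at codon 5.

5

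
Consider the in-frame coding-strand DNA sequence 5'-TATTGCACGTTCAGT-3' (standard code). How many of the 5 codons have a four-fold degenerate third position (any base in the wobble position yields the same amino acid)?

Codon 1 TAT (Tyr): third position 2-fold.
Codon 2 TGC (Cys): third position 2-fold.
Codon 3 ACG (Thr): third position 4-fold.
Codon 4 TTC (Phe): third position 2-fold.
Codon 5 AGT (Ser): third position 2-fold.
Four-fold degenerate third positions: 1.

1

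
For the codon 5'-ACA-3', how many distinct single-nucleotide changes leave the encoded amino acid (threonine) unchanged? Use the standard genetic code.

Position 1: none → 0 synonymous.
Position 2: none → 0 synonymous.
Position 3: ACU, ACC, ACG → 3 synonymous.
Total: 0 + 0 + 3 = 3.

3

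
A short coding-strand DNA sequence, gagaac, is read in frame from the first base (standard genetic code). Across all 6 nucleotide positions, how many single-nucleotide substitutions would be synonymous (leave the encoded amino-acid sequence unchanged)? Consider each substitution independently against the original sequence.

Codon 1 (GAG, Glu): 1 synonymous substitution.
Codon 2 (AAC, Asn): 1 synonymous substitution.
Total: 1 + 1 = 2.

2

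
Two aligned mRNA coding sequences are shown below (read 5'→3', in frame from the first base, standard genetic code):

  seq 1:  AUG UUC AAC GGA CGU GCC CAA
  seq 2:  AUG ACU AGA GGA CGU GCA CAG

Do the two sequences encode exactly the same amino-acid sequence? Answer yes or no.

Codon 1: AUG Met / AUG Met — identical.
Codon 2: UUC Phe / ACU Thr — nonsynonymous.
Codon 3: AAC Asn / AGA Arg — nonsynonymous.
Codon 4: GGA Gly / GGA Gly — identical.
Codon 5: CGU Arg / CGU Arg — identical.
Codon 6: GCC Ala / GCA Ala — synonymous.
Codon 7: CAA Gln / CAG Gln — synonymous.
Nonsynonymous differences: 2 → different protein.

no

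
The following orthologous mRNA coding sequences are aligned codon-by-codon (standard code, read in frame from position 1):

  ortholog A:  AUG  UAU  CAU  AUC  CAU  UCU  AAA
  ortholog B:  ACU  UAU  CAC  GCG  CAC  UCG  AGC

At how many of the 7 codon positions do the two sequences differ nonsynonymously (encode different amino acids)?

Codon 1: AUG Met / ACU Thr — nonsynonymous.
Codon 2: UAU Tyr / UAU Tyr — identical.
Codon 3: CAU His / CAC His — synonymous.
Codon 4: AUC Ile / GCG Ala — nonsynonymous.
Codon 5: CAU His / CAC His — synonymous.
Codon 6: UCU Ser / UCG Ser — synonymous.
Codon 7: AAA Lys / AGC Ser — nonsynonymous.
Nonsynonymous differences: 3.

3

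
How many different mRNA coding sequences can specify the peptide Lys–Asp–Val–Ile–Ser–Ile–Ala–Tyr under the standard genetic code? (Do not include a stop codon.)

Lys: 2 codons.
Asp: 2 codons.
Val: 4 codons.
Ile: 3 codons.
Ser: 6 codons.
Ile: 3 codons.
Ala: 4 codons.
Tyr: 2 codons.
2 × 2 × 4 × 3 × 6 × 3 × 4 × 2 = 6912.

6912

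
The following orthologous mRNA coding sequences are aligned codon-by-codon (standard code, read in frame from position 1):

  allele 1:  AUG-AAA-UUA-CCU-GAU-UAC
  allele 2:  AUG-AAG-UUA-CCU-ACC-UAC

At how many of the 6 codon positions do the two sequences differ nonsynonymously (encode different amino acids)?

1

Codon 1: AUG Met / AUG Met — identical.
Codon 2: AAA Lys / AAG Lys — synonymous.
Codon 3: UUA Leu / UUA Leu — identical.
Codon 4: CCU Pro / CCU Pro — identical.
Codon 5: GAU Asp / ACC Thr — nonsynonymous.
Codon 6: UAC Tyr / UAC Tyr — identical.
Nonsynonymous differences: 1.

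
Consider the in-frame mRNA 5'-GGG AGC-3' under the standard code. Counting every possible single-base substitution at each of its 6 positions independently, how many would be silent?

Codon 1 (GGG, Gly): 3 synonymous substitutions.
Codon 2 (AGC, Ser): 1 synonymous substitution.
Total: 3 + 1 = 4.

4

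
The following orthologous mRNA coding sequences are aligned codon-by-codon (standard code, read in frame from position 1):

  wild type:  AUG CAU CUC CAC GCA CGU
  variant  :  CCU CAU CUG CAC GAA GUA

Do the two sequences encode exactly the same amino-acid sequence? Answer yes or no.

Codon 1: AUG Met / CCU Pro — nonsynonymous.
Codon 2: CAU His / CAU His — identical.
Codon 3: CUC Leu / CUG Leu — synonymous.
Codon 4: CAC His / CAC His — identical.
Codon 5: GCA Ala / GAA Glu — nonsynonymous.
Codon 6: CGU Arg / GUA Val — nonsynonymous.
Nonsynonymous differences: 3 → different protein.

no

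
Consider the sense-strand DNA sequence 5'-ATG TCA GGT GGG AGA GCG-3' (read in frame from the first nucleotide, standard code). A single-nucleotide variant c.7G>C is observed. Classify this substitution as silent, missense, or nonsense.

Position 7 falls in codon 3: GGT → Gly.
After the substitution the codon is CGT → Arg.
Gly ≠ Arg, so this is a missense mutation.

missense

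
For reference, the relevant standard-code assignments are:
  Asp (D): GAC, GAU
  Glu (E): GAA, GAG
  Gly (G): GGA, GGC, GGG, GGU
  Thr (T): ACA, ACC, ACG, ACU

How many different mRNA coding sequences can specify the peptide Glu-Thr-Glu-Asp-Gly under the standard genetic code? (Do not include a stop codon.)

128

Glu: 2 codons.
Thr: 4 codons.
Glu: 2 codons.
Asp: 2 codons.
Gly: 4 codons.
2 × 4 × 2 × 2 × 4 = 128.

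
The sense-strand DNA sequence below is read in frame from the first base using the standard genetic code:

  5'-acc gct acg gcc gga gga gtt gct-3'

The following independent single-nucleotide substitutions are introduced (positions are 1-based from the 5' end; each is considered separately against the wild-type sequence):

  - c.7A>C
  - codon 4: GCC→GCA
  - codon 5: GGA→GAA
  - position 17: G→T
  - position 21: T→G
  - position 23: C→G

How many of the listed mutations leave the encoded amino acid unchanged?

2

Codon 3: ACG (Thr) → CCG (Pro) — missense.
Codon 4: GCC (Ala) → GCA (Ala) — synonymous.
Codon 5: GGA (Gly) → GAA (Glu) — missense.
Codon 6: GGA (Gly) → GTA (Val) — missense.
Codon 7: GTT (Val) → GTG (Val) — synonymous.
Codon 8: GCT (Ala) → GGT (Gly) — missense.
Synonymous: 2 of 6.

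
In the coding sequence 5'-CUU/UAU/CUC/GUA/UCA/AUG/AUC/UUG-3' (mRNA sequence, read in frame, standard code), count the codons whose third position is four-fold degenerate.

Codon 1 CUU (Leu): third position 4-fold.
Codon 2 UAU (Tyr): third position 2-fold.
Codon 3 CUC (Leu): third position 4-fold.
Codon 4 GUA (Val): third position 4-fold.
Codon 5 UCA (Ser): third position 4-fold.
Codon 6 AUG (Met): third position 1-fold.
Codon 7 AUC (Ile): third position 3-fold.
Codon 8 UUG (Leu): third position 2-fold.
Four-fold degenerate third positions: 4.

4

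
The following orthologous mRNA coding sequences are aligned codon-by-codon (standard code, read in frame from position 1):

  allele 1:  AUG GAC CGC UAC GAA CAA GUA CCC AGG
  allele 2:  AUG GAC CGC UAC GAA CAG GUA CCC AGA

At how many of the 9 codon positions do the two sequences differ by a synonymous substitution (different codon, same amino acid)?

Codon 1: AUG Met / AUG Met — identical.
Codon 2: GAC Asp / GAC Asp — identical.
Codon 3: CGC Arg / CGC Arg — identical.
Codon 4: UAC Tyr / UAC Tyr — identical.
Codon 5: GAA Glu / GAA Glu — identical.
Codon 6: CAA Gln / CAG Gln — synonymous.
Codon 7: GUA Val / GUA Val — identical.
Codon 8: CCC Pro / CCC Pro — identical.
Codon 9: AGG Arg / AGA Arg — synonymous.
Synonymous differences: 2.

2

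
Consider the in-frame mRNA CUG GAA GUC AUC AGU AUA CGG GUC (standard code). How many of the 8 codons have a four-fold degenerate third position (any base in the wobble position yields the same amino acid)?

4

Codon 1 CUG (Leu): third position 4-fold.
Codon 2 GAA (Glu): third position 2-fold.
Codon 3 GUC (Val): third position 4-fold.
Codon 4 AUC (Ile): third position 3-fold.
Codon 5 AGU (Ser): third position 2-fold.
Codon 6 AUA (Ile): third position 3-fold.
Codon 7 CGG (Arg): third position 4-fold.
Codon 8 GUC (Val): third position 4-fold.
Four-fold degenerate third positions: 4.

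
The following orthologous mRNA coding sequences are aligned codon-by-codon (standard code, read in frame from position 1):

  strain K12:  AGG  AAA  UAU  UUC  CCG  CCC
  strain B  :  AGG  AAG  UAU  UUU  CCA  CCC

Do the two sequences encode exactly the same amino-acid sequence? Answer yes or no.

Codon 1: AGG Arg / AGG Arg — identical.
Codon 2: AAA Lys / AAG Lys — synonymous.
Codon 3: UAU Tyr / UAU Tyr — identical.
Codon 4: UUC Phe / UUU Phe — synonymous.
Codon 5: CCG Pro / CCA Pro — synonymous.
Codon 6: CCC Pro / CCC Pro — identical.
Nonsynonymous differences: 0 → same protein.

yes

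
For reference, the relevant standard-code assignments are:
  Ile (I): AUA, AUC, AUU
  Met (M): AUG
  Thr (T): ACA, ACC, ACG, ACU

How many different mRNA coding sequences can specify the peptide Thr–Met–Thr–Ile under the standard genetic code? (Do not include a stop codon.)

48

Thr: 4 codons.
Met: 1 codon.
Thr: 4 codons.
Ile: 3 codons.
4 × 1 × 4 × 3 = 48.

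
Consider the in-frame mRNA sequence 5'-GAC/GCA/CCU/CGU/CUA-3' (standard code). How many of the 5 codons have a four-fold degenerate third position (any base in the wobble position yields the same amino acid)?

4

Codon 1 GAC (Asp): third position 2-fold.
Codon 2 GCA (Ala): third position 4-fold.
Codon 3 CCU (Pro): third position 4-fold.
Codon 4 CGU (Arg): third position 4-fold.
Codon 5 CUA (Leu): third position 4-fold.
Four-fold degenerate third positions: 4.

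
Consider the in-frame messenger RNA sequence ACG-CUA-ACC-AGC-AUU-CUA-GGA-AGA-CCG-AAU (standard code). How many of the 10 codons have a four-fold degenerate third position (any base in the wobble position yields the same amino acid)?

Codon 1 ACG (Thr): third position 4-fold.
Codon 2 CUA (Leu): third position 4-fold.
Codon 3 ACC (Thr): third position 4-fold.
Codon 4 AGC (Ser): third position 2-fold.
Codon 5 AUU (Ile): third position 3-fold.
Codon 6 CUA (Leu): third position 4-fold.
Codon 7 GGA (Gly): third position 4-fold.
Codon 8 AGA (Arg): third position 2-fold.
Codon 9 CCG (Pro): third position 4-fold.
Codon 10 AAU (Asn): third position 2-fold.
Four-fold degenerate third positions: 6.

6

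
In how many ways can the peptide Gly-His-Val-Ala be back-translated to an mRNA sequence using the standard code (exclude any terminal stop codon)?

Gly: 4 codons.
His: 2 codons.
Val: 4 codons.
Ala: 4 codons.
4 × 2 × 4 × 4 = 128.

128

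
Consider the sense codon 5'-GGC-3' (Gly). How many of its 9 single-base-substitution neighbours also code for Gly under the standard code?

3

Position 1: none → 0 synonymous.
Position 2: none → 0 synonymous.
Position 3: GGU, GGA, GGG → 3 synonymous.
Total: 0 + 0 + 3 = 3.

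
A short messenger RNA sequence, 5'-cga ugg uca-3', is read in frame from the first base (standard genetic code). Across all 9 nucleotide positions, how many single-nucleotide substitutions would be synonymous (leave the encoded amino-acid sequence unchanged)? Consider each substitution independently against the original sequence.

Codon 1 (CGA, Arg): 4 synonymous substitutions.
Codon 2 (UGG, Trp): 0 synonymous substitutions.
Codon 3 (UCA, Ser): 3 synonymous substitutions.
Total: 4 + 0 + 3 = 7.

7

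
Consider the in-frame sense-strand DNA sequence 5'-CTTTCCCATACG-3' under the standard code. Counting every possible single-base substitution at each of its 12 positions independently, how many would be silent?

Codon 1 (CTT, Leu): 3 synonymous substitutions.
Codon 2 (TCC, Ser): 3 synonymous substitutions.
Codon 3 (CAT, His): 1 synonymous substitution.
Codon 4 (ACG, Thr): 3 synonymous substitutions.
Total: 3 + 3 + 1 + 3 = 10.

10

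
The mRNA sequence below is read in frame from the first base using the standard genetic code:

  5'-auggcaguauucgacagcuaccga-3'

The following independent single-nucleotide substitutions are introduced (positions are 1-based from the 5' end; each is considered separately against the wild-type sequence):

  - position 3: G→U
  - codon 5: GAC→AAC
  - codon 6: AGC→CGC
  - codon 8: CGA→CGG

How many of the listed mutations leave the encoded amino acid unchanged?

1

Codon 1: AUG (Met) → AUU (Ile) — missense.
Codon 5: GAC (Asp) → AAC (Asn) — missense.
Codon 6: AGC (Ser) → CGC (Arg) — missense.
Codon 8: CGA (Arg) → CGG (Arg) — synonymous.
Synonymous: 1 of 4.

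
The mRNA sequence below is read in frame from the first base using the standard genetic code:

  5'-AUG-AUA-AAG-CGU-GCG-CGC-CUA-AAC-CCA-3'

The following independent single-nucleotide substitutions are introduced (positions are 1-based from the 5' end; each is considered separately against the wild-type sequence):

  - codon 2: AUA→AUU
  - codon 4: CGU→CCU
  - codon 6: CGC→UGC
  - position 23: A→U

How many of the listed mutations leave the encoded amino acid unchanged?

Codon 2: AUA (Ile) → AUU (Ile) — synonymous.
Codon 4: CGU (Arg) → CCU (Pro) — missense.
Codon 6: CGC (Arg) → UGC (Cys) — missense.
Codon 8: AAC (Asn) → AUC (Ile) — missense.
Synonymous: 1 of 4.

1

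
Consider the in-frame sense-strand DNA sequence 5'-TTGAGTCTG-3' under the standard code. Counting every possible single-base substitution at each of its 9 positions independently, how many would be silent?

Codon 1 (TTG, Leu): 2 synonymous substitutions.
Codon 2 (AGT, Ser): 1 synonymous substitution.
Codon 3 (CTG, Leu): 4 synonymous substitutions.
Total: 2 + 1 + 4 = 7.

7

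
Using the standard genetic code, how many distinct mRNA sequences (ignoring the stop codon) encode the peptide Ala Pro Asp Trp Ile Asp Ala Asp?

Ala: 4 codons.
Pro: 4 codons.
Asp: 2 codons.
Trp: 1 codon.
Ile: 3 codons.
Asp: 2 codons.
Ala: 4 codons.
Asp: 2 codons.
4 × 4 × 2 × 1 × 3 × 2 × 4 × 2 = 1536.

1536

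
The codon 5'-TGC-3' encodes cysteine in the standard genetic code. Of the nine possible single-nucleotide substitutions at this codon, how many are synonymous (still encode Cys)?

Position 1: none → 0 synonymous.
Position 2: none → 0 synonymous.
Position 3: TGT → 1 synonymous.
Total: 0 + 0 + 1 = 1.

1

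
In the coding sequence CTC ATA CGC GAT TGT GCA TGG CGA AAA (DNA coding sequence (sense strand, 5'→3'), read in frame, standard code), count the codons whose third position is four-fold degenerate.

Codon 1 CTC (Leu): third position 4-fold.
Codon 2 ATA (Ile): third position 3-fold.
Codon 3 CGC (Arg): third position 4-fold.
Codon 4 GAT (Asp): third position 2-fold.
Codon 5 TGT (Cys): third position 2-fold.
Codon 6 GCA (Ala): third position 4-fold.
Codon 7 TGG (Trp): third position 1-fold.
Codon 8 CGA (Arg): third position 4-fold.
Codon 9 AAA (Lys): third position 2-fold.
Four-fold degenerate third positions: 4.

4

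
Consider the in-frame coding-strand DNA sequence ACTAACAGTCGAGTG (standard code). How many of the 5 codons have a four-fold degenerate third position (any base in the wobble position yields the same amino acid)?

3

Codon 1 ACT (Thr): third position 4-fold.
Codon 2 AAC (Asn): third position 2-fold.
Codon 3 AGT (Ser): third position 2-fold.
Codon 4 CGA (Arg): third position 4-fold.
Codon 5 GTG (Val): third position 4-fold.
Four-fold degenerate third positions: 3.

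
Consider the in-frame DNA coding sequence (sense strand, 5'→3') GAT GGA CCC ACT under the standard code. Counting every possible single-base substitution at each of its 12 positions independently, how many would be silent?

Codon 1 (GAT, Asp): 1 synonymous substitution.
Codon 2 (GGA, Gly): 3 synonymous substitutions.
Codon 3 (CCC, Pro): 3 synonymous substitutions.
Codon 4 (ACT, Thr): 3 synonymous substitutions.
Total: 1 + 3 + 3 + 3 = 10.

10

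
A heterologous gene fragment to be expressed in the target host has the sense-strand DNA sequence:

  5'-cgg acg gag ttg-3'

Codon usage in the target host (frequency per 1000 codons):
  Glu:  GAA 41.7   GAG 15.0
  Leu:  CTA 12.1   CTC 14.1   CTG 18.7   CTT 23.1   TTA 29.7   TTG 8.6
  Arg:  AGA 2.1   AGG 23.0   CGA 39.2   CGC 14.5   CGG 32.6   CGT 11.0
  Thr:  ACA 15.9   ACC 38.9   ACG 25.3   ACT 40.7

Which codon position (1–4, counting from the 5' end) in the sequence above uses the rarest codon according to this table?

Codon 1 CGG (Arg): 32.6 per 1000.
Codon 2 ACG (Thr): 25.3 per 1000.
Codon 3 GAG (Glu): 15.0 per 1000.
Codon 4 TTG (Leu): 8.6 per 1000.
Lowest frequency is 8.6 at codon 4.

4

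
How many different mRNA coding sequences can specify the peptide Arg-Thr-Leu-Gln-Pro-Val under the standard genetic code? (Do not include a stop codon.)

4608

Arg: 6 codons.
Thr: 4 codons.
Leu: 6 codons.
Gln: 2 codons.
Pro: 4 codons.
Val: 4 codons.
6 × 4 × 6 × 2 × 4 × 4 = 4608.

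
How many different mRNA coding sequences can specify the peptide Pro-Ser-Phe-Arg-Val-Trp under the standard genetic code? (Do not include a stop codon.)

1152

Pro: 4 codons.
Ser: 6 codons.
Phe: 2 codons.
Arg: 6 codons.
Val: 4 codons.
Trp: 1 codon.
4 × 6 × 2 × 6 × 4 × 1 = 1152.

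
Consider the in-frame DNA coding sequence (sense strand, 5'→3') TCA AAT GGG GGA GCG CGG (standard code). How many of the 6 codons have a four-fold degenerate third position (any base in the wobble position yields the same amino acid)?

Codon 1 TCA (Ser): third position 4-fold.
Codon 2 AAT (Asn): third position 2-fold.
Codon 3 GGG (Gly): third position 4-fold.
Codon 4 GGA (Gly): third position 4-fold.
Codon 5 GCG (Ala): third position 4-fold.
Codon 6 CGG (Arg): third position 4-fold.
Four-fold degenerate third positions: 5.

5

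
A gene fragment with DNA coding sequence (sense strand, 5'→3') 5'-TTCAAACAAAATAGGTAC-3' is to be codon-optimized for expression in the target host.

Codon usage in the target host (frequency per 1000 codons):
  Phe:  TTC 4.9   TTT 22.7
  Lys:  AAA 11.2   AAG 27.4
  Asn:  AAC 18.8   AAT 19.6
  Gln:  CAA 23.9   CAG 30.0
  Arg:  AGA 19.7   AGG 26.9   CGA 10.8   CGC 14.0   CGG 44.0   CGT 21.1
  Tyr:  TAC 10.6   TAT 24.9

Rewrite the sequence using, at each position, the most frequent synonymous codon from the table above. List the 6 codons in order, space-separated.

TTT AAG CAG AAT CGG TAT

Codon 1 (Phe): best is TTT at 22.7.
Codon 2 (Lys): best is AAG at 27.4.
Codon 3 (Gln): best is CAG at 30.0.
Codon 4 (Asn): best is AAT at 19.6.
Codon 5 (Arg): best is CGG at 44.0.
Codon 6 (Tyr): best is TAT at 24.9.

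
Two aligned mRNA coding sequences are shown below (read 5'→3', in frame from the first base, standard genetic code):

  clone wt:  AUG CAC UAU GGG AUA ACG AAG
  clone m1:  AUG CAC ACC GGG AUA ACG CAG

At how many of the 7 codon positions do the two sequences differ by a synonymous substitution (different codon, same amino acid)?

0

Codon 1: AUG Met / AUG Met — identical.
Codon 2: CAC His / CAC His — identical.
Codon 3: UAU Tyr / ACC Thr — nonsynonymous.
Codon 4: GGG Gly / GGG Gly — identical.
Codon 5: AUA Ile / AUA Ile — identical.
Codon 6: ACG Thr / ACG Thr — identical.
Codon 7: AAG Lys / CAG Gln — nonsynonymous.
Synonymous differences: 0.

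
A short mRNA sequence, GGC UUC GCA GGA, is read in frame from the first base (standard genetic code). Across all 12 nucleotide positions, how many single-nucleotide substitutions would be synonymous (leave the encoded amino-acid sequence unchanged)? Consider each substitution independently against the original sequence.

10

Codon 1 (GGC, Gly): 3 synonymous substitutions.
Codon 2 (UUC, Phe): 1 synonymous substitution.
Codon 3 (GCA, Ala): 3 synonymous substitutions.
Codon 4 (GGA, Gly): 3 synonymous substitutions.
Total: 3 + 1 + 3 + 3 = 10.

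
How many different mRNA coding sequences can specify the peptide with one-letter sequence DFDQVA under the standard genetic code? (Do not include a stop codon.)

Asp: 2 codons.
Phe: 2 codons.
Asp: 2 codons.
Gln: 2 codons.
Val: 4 codons.
Ala: 4 codons.
2 × 2 × 2 × 2 × 4 × 4 = 256.

256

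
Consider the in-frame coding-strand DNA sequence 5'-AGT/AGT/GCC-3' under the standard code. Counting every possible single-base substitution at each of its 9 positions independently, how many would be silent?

5

Codon 1 (AGT, Ser): 1 synonymous substitution.
Codon 2 (AGT, Ser): 1 synonymous substitution.
Codon 3 (GCC, Ala): 3 synonymous substitutions.
Total: 1 + 1 + 3 = 5.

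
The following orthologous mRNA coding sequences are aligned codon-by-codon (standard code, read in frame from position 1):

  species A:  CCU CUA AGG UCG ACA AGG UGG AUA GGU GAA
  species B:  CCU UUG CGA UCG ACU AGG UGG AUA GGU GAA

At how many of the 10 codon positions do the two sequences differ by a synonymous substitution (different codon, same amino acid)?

3

Codon 1: CCU Pro / CCU Pro — identical.
Codon 2: CUA Leu / UUG Leu — synonymous.
Codon 3: AGG Arg / CGA Arg — synonymous.
Codon 4: UCG Ser / UCG Ser — identical.
Codon 5: ACA Thr / ACU Thr — synonymous.
Codon 6: AGG Arg / AGG Arg — identical.
Codon 7: UGG Trp / UGG Trp — identical.
Codon 8: AUA Ile / AUA Ile — identical.
Codon 9: GGU Gly / GGU Gly — identical.
Codon 10: GAA Glu / GAA Glu — identical.
Synonymous differences: 3.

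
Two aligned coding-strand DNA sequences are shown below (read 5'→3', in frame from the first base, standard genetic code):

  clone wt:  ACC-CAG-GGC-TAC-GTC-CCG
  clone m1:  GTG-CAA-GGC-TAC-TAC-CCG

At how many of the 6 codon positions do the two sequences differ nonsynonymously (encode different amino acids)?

2

Codon 1: ACC Thr / GTG Val — nonsynonymous.
Codon 2: CAG Gln / CAA Gln — synonymous.
Codon 3: GGC Gly / GGC Gly — identical.
Codon 4: TAC Tyr / TAC Tyr — identical.
Codon 5: GTC Val / TAC Tyr — nonsynonymous.
Codon 6: CCG Pro / CCG Pro — identical.
Nonsynonymous differences: 2.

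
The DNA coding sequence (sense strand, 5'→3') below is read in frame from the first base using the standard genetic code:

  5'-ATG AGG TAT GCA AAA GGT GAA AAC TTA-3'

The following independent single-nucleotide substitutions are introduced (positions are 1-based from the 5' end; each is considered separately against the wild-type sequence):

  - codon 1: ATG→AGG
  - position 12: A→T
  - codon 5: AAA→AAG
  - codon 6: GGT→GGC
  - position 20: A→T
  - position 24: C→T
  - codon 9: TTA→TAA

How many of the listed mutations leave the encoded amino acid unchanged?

4

Codon 1: ATG (Met) → AGG (Arg) — missense.
Codon 4: GCA (Ala) → GCT (Ala) — synonymous.
Codon 5: AAA (Lys) → AAG (Lys) — synonymous.
Codon 6: GGT (Gly) → GGC (Gly) — synonymous.
Codon 7: GAA (Glu) → GTA (Val) — missense.
Codon 8: AAC (Asn) → AAT (Asn) — synonymous.
Codon 9: TTA (Leu) → TAA (Stop) — nonsense.
Synonymous: 4 of 7.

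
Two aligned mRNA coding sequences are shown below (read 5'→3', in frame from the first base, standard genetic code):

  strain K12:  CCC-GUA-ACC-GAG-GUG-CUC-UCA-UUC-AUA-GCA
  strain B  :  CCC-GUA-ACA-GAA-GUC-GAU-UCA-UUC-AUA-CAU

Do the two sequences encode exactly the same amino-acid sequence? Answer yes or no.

no

Codon 1: CCC Pro / CCC Pro — identical.
Codon 2: GUA Val / GUA Val — identical.
Codon 3: ACC Thr / ACA Thr — synonymous.
Codon 4: GAG Glu / GAA Glu — synonymous.
Codon 5: GUG Val / GUC Val — synonymous.
Codon 6: CUC Leu / GAU Asp — nonsynonymous.
Codon 7: UCA Ser / UCA Ser — identical.
Codon 8: UUC Phe / UUC Phe — identical.
Codon 9: AUA Ile / AUA Ile — identical.
Codon 10: GCA Ala / CAU His — nonsynonymous.
Nonsynonymous differences: 2 → different protein.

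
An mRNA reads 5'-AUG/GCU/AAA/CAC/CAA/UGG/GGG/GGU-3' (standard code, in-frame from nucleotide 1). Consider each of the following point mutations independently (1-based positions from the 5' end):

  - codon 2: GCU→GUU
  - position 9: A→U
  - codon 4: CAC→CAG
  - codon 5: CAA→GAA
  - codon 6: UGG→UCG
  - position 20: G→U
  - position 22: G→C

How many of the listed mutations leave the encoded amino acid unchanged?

0

Codon 2: GCU (Ala) → GUU (Val) — missense.
Codon 3: AAA (Lys) → AAU (Asn) — missense.
Codon 4: CAC (His) → CAG (Gln) — missense.
Codon 5: CAA (Gln) → GAA (Glu) — missense.
Codon 6: UGG (Trp) → UCG (Ser) — missense.
Codon 7: GGG (Gly) → GUG (Val) — missense.
Codon 8: GGU (Gly) → CGU (Arg) — missense.
Synonymous: 0 of 7.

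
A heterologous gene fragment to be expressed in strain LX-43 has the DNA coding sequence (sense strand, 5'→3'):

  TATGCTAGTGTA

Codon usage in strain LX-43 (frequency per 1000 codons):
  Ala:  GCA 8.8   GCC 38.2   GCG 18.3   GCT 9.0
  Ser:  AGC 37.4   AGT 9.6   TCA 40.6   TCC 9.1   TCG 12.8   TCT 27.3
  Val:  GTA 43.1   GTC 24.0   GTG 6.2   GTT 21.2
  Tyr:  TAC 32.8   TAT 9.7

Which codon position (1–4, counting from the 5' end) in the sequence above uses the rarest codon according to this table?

Codon 1 TAT (Tyr): 9.7 per 1000.
Codon 2 GCT (Ala): 9.0 per 1000.
Codon 3 AGT (Ser): 9.6 per 1000.
Codon 4 GTA (Val): 43.1 per 1000.
Lowest frequency is 9.0 at codon 2.

2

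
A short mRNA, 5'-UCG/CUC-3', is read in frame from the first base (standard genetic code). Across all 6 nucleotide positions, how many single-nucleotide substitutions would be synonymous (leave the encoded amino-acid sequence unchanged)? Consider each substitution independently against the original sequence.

Codon 1 (UCG, Ser): 3 synonymous substitutions.
Codon 2 (CUC, Leu): 3 synonymous substitutions.
Total: 3 + 3 = 6.

6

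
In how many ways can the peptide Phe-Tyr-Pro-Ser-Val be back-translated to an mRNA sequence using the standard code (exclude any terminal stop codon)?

Phe: 2 codons.
Tyr: 2 codons.
Pro: 4 codons.
Ser: 6 codons.
Val: 4 codons.
2 × 2 × 4 × 6 × 4 = 384.

384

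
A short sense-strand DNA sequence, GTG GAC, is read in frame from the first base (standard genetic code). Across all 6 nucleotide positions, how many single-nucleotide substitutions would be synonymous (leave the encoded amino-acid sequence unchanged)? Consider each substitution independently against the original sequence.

Codon 1 (GTG, Val): 3 synonymous substitutions.
Codon 2 (GAC, Asp): 1 synonymous substitution.
Total: 3 + 1 = 4.

4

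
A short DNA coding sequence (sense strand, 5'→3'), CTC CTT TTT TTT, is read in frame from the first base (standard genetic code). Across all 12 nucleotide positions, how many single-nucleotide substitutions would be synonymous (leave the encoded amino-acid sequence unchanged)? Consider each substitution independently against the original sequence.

8

Codon 1 (CTC, Leu): 3 synonymous substitutions.
Codon 2 (CTT, Leu): 3 synonymous substitutions.
Codon 3 (TTT, Phe): 1 synonymous substitution.
Codon 4 (TTT, Phe): 1 synonymous substitution.
Total: 3 + 3 + 1 + 1 = 8.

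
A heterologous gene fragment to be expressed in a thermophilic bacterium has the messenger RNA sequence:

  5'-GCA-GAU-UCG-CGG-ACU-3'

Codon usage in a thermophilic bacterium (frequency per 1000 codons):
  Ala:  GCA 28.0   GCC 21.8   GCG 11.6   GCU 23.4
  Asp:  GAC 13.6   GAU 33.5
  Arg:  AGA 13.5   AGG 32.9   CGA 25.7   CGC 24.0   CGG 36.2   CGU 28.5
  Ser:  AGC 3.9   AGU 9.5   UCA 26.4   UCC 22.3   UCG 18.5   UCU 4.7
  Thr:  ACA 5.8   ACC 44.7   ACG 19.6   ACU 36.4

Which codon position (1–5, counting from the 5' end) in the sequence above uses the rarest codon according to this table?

3

Codon 1 GCA (Ala): 28.0 per 1000.
Codon 2 GAU (Asp): 33.5 per 1000.
Codon 3 UCG (Ser): 18.5 per 1000.
Codon 4 CGG (Arg): 36.2 per 1000.
Codon 5 ACU (Thr): 36.4 per 1000.
Lowest frequency is 18.5 at codon 3.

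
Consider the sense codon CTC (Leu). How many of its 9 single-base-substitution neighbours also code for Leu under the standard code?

3

Position 1: none → 0 synonymous.
Position 2: none → 0 synonymous.
Position 3: CTT, CTA, CTG → 3 synonymous.
Total: 0 + 0 + 3 = 3.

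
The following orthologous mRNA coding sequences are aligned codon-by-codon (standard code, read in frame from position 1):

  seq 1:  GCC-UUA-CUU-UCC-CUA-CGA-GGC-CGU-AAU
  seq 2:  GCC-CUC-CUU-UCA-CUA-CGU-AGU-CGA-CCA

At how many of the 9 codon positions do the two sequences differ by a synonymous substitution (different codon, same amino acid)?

4

Codon 1: GCC Ala / GCC Ala — identical.
Codon 2: UUA Leu / CUC Leu — synonymous.
Codon 3: CUU Leu / CUU Leu — identical.
Codon 4: UCC Ser / UCA Ser — synonymous.
Codon 5: CUA Leu / CUA Leu — identical.
Codon 6: CGA Arg / CGU Arg — synonymous.
Codon 7: GGC Gly / AGU Ser — nonsynonymous.
Codon 8: CGU Arg / CGA Arg — synonymous.
Codon 9: AAU Asn / CCA Pro — nonsynonymous.
Synonymous differences: 4.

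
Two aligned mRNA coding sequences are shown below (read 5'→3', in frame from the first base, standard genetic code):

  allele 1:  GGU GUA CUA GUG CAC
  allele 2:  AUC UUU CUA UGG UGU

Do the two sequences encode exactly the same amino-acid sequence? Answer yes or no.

Codon 1: GGU Gly / AUC Ile — nonsynonymous.
Codon 2: GUA Val / UUU Phe — nonsynonymous.
Codon 3: CUA Leu / CUA Leu — identical.
Codon 4: GUG Val / UGG Trp — nonsynonymous.
Codon 5: CAC His / UGU Cys — nonsynonymous.
Nonsynonymous differences: 4 → different protein.

no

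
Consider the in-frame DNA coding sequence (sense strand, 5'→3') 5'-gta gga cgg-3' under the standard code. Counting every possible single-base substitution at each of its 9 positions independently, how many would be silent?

Codon 1 (GTA, Val): 3 synonymous substitutions.
Codon 2 (GGA, Gly): 3 synonymous substitutions.
Codon 3 (CGG, Arg): 4 synonymous substitutions.
Total: 3 + 3 + 4 = 10.

10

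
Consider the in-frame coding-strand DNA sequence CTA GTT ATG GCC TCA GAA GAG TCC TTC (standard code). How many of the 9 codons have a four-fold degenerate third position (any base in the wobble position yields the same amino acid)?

Codon 1 CTA (Leu): third position 4-fold.
Codon 2 GTT (Val): third position 4-fold.
Codon 3 ATG (Met): third position 1-fold.
Codon 4 GCC (Ala): third position 4-fold.
Codon 5 TCA (Ser): third position 4-fold.
Codon 6 GAA (Glu): third position 2-fold.
Codon 7 GAG (Glu): third position 2-fold.
Codon 8 TCC (Ser): third position 4-fold.
Codon 9 TTC (Phe): third position 2-fold.
Four-fold degenerate third positions: 5.

5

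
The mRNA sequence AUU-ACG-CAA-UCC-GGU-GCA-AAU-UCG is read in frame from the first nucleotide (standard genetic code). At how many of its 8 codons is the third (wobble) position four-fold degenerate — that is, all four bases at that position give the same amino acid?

Codon 1 AUU (Ile): third position 3-fold.
Codon 2 ACG (Thr): third position 4-fold.
Codon 3 CAA (Gln): third position 2-fold.
Codon 4 UCC (Ser): third position 4-fold.
Codon 5 GGU (Gly): third position 4-fold.
Codon 6 GCA (Ala): third position 4-fold.
Codon 7 AAU (Asn): third position 2-fold.
Codon 8 UCG (Ser): third position 4-fold.
Four-fold degenerate third positions: 5.

5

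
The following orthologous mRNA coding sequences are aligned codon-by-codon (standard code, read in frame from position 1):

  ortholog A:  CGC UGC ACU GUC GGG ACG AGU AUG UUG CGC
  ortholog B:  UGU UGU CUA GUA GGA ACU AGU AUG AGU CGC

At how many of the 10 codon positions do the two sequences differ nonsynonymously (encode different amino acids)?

3

Codon 1: CGC Arg / UGU Cys — nonsynonymous.
Codon 2: UGC Cys / UGU Cys — synonymous.
Codon 3: ACU Thr / CUA Leu — nonsynonymous.
Codon 4: GUC Val / GUA Val — synonymous.
Codon 5: GGG Gly / GGA Gly — synonymous.
Codon 6: ACG Thr / ACU Thr — synonymous.
Codon 7: AGU Ser / AGU Ser — identical.
Codon 8: AUG Met / AUG Met — identical.
Codon 9: UUG Leu / AGU Ser — nonsynonymous.
Codon 10: CGC Arg / CGC Arg — identical.
Nonsynonymous differences: 3.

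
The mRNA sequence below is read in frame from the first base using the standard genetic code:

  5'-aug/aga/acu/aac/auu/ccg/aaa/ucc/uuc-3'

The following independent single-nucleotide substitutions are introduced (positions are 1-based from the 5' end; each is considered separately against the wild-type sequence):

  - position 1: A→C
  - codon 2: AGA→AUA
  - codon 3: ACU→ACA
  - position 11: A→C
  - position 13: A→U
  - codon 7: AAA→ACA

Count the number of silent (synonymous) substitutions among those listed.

Codon 1: AUG (Met) → CUG (Leu) — missense.
Codon 2: AGA (Arg) → AUA (Ile) — missense.
Codon 3: ACU (Thr) → ACA (Thr) — synonymous.
Codon 4: AAC (Asn) → ACC (Thr) — missense.
Codon 5: AUU (Ile) → UUU (Phe) — missense.
Codon 7: AAA (Lys) → ACA (Thr) — missense.
Synonymous: 1 of 6.

1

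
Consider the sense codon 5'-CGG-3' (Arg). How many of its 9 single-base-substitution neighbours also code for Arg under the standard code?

4

Position 1: AGG → 1 synonymous.
Position 2: none → 0 synonymous.
Position 3: CGU, CGC, CGA → 3 synonymous.
Total: 1 + 0 + 3 = 4.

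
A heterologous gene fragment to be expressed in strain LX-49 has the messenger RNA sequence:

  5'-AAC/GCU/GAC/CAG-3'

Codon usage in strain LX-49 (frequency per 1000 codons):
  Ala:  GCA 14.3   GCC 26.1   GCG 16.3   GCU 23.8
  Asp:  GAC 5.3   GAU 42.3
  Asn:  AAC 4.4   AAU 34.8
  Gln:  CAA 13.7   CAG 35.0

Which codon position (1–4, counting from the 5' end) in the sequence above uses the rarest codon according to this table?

Codon 1 AAC (Asn): 4.4 per 1000.
Codon 2 GCU (Ala): 23.8 per 1000.
Codon 3 GAC (Asp): 5.3 per 1000.
Codon 4 CAG (Gln): 35.0 per 1000.
Lowest frequency is 4.4 at codon 1.

1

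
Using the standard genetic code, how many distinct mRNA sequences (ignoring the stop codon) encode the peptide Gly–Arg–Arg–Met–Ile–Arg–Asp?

Gly: 4 codons.
Arg: 6 codons.
Arg: 6 codons.
Met: 1 codon.
Ile: 3 codons.
Arg: 6 codons.
Asp: 2 codons.
4 × 6 × 6 × 1 × 3 × 6 × 2 = 5184.

5184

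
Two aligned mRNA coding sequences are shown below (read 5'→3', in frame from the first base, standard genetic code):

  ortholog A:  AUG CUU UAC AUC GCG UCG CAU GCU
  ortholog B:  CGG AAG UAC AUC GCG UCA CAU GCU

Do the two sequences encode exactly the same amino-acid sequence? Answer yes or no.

Codon 1: AUG Met / CGG Arg — nonsynonymous.
Codon 2: CUU Leu / AAG Lys — nonsynonymous.
Codon 3: UAC Tyr / UAC Tyr — identical.
Codon 4: AUC Ile / AUC Ile — identical.
Codon 5: GCG Ala / GCG Ala — identical.
Codon 6: UCG Ser / UCA Ser — synonymous.
Codon 7: CAU His / CAU His — identical.
Codon 8: GCU Ala / GCU Ala — identical.
Nonsynonymous differences: 2 → different protein.

no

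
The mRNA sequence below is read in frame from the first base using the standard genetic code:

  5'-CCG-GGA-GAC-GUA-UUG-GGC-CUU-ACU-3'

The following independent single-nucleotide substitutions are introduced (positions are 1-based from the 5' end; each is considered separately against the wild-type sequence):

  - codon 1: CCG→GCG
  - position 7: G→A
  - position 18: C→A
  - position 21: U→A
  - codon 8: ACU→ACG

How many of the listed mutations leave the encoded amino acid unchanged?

Codon 1: CCG (Pro) → GCG (Ala) — missense.
Codon 3: GAC (Asp) → AAC (Asn) — missense.
Codon 6: GGC (Gly) → GGA (Gly) — synonymous.
Codon 7: CUU (Leu) → CUA (Leu) — synonymous.
Codon 8: ACU (Thr) → ACG (Thr) — synonymous.
Synonymous: 3 of 5.

3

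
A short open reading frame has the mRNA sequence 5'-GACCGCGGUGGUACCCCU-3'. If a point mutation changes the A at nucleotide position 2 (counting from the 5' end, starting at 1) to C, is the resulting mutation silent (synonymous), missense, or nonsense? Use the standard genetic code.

Position 2 falls in codon 1: GAC → Asp.
After the substitution the codon is GCC → Ala.
Asp ≠ Ala, so this is a missense mutation.

missense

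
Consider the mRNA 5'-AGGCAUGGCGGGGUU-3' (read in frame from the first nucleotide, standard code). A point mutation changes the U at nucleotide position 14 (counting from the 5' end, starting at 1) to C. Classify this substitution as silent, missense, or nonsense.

Position 14 falls in codon 5: GUU → Val.
After the substitution the codon is GCU → Ala.
Val ≠ Ala, so this is a missense mutation.

missense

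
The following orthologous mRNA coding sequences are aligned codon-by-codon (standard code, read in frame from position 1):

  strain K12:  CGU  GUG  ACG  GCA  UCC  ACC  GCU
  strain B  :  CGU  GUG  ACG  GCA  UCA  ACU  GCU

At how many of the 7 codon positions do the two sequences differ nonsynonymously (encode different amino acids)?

0

Codon 1: CGU Arg / CGU Arg — identical.
Codon 2: GUG Val / GUG Val — identical.
Codon 3: ACG Thr / ACG Thr — identical.
Codon 4: GCA Ala / GCA Ala — identical.
Codon 5: UCC Ser / UCA Ser — synonymous.
Codon 6: ACC Thr / ACU Thr — synonymous.
Codon 7: GCU Ala / GCU Ala — identical.
Nonsynonymous differences: 0.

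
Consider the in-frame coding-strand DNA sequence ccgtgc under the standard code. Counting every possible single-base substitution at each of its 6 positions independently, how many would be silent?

4

Codon 1 (CCG, Pro): 3 synonymous substitutions.
Codon 2 (TGC, Cys): 1 synonymous substitution.
Total: 3 + 1 = 4.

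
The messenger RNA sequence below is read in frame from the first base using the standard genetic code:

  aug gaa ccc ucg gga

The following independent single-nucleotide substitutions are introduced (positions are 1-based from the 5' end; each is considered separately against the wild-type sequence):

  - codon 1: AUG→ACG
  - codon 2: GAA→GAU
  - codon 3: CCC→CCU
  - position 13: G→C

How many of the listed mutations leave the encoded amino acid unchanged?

Codon 1: AUG (Met) → ACG (Thr) — missense.
Codon 2: GAA (Glu) → GAU (Asp) — missense.
Codon 3: CCC (Pro) → CCU (Pro) — synonymous.
Codon 5: GGA (Gly) → CGA (Arg) — missense.
Synonymous: 1 of 4.

1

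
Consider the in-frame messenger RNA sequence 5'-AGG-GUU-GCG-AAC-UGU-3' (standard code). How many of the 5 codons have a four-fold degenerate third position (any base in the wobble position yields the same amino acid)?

Codon 1 AGG (Arg): third position 2-fold.
Codon 2 GUU (Val): third position 4-fold.
Codon 3 GCG (Ala): third position 4-fold.
Codon 4 AAC (Asn): third position 2-fold.
Codon 5 UGU (Cys): third position 2-fold.
Four-fold degenerate third positions: 2.

2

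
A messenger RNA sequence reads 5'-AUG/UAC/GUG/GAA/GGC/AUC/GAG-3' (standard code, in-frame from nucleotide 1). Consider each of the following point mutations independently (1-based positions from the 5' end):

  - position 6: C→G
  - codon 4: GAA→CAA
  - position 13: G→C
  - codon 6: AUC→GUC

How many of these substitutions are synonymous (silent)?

0

Codon 2: UAC (Tyr) → UAG (Stop) — nonsense.
Codon 4: GAA (Glu) → CAA (Gln) — missense.
Codon 5: GGC (Gly) → CGC (Arg) — missense.
Codon 6: AUC (Ile) → GUC (Val) — missense.
Synonymous: 0 of 4.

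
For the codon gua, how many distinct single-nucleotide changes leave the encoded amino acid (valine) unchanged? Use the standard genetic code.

3

Position 1: none → 0 synonymous.
Position 2: none → 0 synonymous.
Position 3: GUU, GUC, GUG → 3 synonymous.
Total: 0 + 0 + 3 = 3.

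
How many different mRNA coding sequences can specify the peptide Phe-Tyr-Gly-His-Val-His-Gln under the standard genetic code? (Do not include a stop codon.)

512

Phe: 2 codons.
Tyr: 2 codons.
Gly: 4 codons.
His: 2 codons.
Val: 4 codons.
His: 2 codons.
Gln: 2 codons.
2 × 2 × 4 × 2 × 4 × 2 × 2 = 512.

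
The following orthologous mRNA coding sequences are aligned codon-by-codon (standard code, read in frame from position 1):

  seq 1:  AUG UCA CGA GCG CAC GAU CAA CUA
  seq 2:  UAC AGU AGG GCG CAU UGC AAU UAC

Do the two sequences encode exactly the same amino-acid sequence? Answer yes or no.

Codon 1: AUG Met / UAC Tyr — nonsynonymous.
Codon 2: UCA Ser / AGU Ser — synonymous.
Codon 3: CGA Arg / AGG Arg — synonymous.
Codon 4: GCG Ala / GCG Ala — identical.
Codon 5: CAC His / CAU His — synonymous.
Codon 6: GAU Asp / UGC Cys — nonsynonymous.
Codon 7: CAA Gln / AAU Asn — nonsynonymous.
Codon 8: CUA Leu / UAC Tyr — nonsynonymous.
Nonsynonymous differences: 4 → different protein.

no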